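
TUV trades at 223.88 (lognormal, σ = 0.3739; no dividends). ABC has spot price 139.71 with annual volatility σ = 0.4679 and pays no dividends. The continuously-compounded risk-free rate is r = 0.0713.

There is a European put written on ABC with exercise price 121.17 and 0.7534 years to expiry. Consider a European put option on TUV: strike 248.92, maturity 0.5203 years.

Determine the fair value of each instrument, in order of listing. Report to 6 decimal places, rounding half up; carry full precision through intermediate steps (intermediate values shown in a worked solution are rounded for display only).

price(ABC put K=121.17) = 10.342074
price(TUV put K=248.92) = 33.662373

[ABC put K=121.17]
σ√T = 0.4679·√0.7534 = 0.406131
d₁ = (ln(S/K) + (r+σ²/2)T) / (σ√T) = (ln(139.71/121.17) + (0.0713+0.4679²/2)·0.7534) / 0.406131 = (0.142374 + 0.136189) / 0.406131 = 0.685894
d₂ = d₁ − σ√T = 0.685894 − 0.406131 = 0.279764
e^{−rT} = 0.947700
N(−d₁) = 0.246390,  N(−d₂) = 0.389829
price = K·e^{−rT}·N(−d₂) − S·N(−d₁) = 44.765196 − 34.423122 = 10.342074
[TUV put K=248.92]
σ√T = 0.3739·√0.5203 = 0.269701
d₁ = (ln(S/K) + (r+σ²/2)T) / (σ√T) = (ln(223.88/248.92) + (0.0713+0.3739²/2)·0.5203) / 0.269701 = (-0.106021 + 0.073467) / 0.269701 = -0.120707
d₂ = d₁ − σ√T = -0.120707 − 0.269701 = -0.390408
e^{−rT} = 0.963582
N(−d₁) = 0.548038,  N(−d₂) = 0.651882
price = K·e^{−rT}·N(−d₂) − S·N(−d₁) = 156.357188 − 122.694816 = 33.662373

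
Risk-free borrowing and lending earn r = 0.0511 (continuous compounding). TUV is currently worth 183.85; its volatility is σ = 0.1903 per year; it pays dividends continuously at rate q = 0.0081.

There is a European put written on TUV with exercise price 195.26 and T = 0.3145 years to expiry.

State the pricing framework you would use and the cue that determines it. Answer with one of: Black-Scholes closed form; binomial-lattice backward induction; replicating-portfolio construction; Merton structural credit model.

Key observation: a European claim on TUV (strike 195.26) — a lognormal (GBM) underlying with constant rate and volatility — has an exact closed-form value; no lattice or capital structure is involved.

framework: Black-Scholes closed form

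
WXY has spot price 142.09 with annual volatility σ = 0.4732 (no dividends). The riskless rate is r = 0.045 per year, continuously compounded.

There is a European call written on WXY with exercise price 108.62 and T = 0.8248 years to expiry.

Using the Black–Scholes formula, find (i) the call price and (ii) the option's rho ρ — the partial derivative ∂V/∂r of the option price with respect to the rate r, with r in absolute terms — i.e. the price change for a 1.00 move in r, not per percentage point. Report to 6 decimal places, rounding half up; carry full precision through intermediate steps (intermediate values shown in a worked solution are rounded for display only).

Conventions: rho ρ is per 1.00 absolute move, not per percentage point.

σ√T = 0.4732·√0.8248 = 0.429753
d₁ = (ln(S/K) + (r+σ²/2)T) / (σ√T) = (ln(142.09/108.62) + (0.045+0.4732²/2)·0.8248) / 0.429753 = (0.268605 + 0.129460) / 0.429753 = 0.926264
d₂ = d₁ − σ√T = 0.926264 − 0.429753 = 0.496511
e^{−rT} = 0.963564
N(d₁) = 0.822846,  N(d₂) = 0.690233
Call price V = S·N(d₁) − K·e^{−rT}·N(d₂) = 116.918142 − 72.241424 = 44.676718
ρ = K·T·e^{−rT}·N(d₂) = 59.584727

price = 44.676718
ρ = 59.584727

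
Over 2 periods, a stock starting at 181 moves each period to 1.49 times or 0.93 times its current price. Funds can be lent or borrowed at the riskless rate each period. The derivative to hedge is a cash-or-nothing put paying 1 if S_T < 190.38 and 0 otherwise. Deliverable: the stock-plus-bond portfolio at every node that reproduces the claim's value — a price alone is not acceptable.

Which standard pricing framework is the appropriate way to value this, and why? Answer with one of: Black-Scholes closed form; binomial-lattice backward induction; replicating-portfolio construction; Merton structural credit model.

Key observation: the mandate to exhibit the hedge at every date and state singles out the replicating-portfolio construction on the 2-period tree with factors 1.49 and 0.93 from 181.

framework: replicating-portfolio construction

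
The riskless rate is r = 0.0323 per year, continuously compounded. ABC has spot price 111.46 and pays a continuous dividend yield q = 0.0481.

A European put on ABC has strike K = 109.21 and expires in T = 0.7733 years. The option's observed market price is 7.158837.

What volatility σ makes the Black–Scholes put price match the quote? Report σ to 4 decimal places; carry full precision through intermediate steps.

At σ = 0.2025 the Black–Scholes value reproduces the quote:
σ√T = 0.2025·√0.7733 = 0.178073
d₁ = (ln(S/K) + (r−q+σ²/2)T) / (σ√T) = (ln(111.46/109.21) + (0.0323−0.0481+0.2025²/2)·0.7733) / 0.178073 = (0.020393 + 0.003637) / 0.178073 = 0.134945
d₂ = d₁ − σ√T = 0.134945 − 0.178073 = -0.043129
e^{−rT} = 0.975332
e^{−qT} = 0.963488
N(−d₁) = 0.446328,  N(−d₂) = 0.517200
V = K·e^{−rT}·N(−d₂) − S·e^{−qT}·N(−d₁) = 55.090119 − 47.931282 = 7.158837 (the quoted price), and the Black–Scholes price is strictly increasing in σ, so σ is unique

sigma = 0.2025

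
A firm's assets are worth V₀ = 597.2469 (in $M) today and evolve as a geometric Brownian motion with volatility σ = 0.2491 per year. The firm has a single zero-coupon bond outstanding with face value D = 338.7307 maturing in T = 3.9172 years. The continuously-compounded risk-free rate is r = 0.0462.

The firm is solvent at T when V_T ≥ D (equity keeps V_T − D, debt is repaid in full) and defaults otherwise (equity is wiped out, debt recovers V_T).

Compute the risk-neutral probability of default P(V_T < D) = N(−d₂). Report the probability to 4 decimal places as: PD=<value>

Equity is a call on the firm's assets struck at D = 338.7307:
d₁ = [ln(V₀/D) + (r + σ²/2)T] / (σ√T)
   = [ln(597.2469/338.7307) + (0.0462 + 0.5·0.2491²)·3.9172] / (0.2491·√3.9172)
   = [0.567125 + 0.302507] / 0.493017 = 1.763901
d₂ = d₁ − σ√T = 1.763901 − 0.493017 = 1.270884
risk-neutral PD = N(−d₂) = N(-1.270884) = 0.101885

PD=0.1019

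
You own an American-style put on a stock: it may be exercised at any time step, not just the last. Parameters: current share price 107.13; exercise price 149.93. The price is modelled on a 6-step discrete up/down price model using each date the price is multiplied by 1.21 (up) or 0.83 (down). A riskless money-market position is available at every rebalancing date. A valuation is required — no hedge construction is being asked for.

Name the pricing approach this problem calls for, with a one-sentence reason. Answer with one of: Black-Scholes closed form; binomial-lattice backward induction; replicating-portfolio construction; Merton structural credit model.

Key observation: the put (strike 149.93 on spot 107.13) is American-style on a 6-step discrete price model, so the early-exercise decision at every node requires stepwise backward valuation — a closed form cannot price the exercise right.

framework: binomial-lattice backward induction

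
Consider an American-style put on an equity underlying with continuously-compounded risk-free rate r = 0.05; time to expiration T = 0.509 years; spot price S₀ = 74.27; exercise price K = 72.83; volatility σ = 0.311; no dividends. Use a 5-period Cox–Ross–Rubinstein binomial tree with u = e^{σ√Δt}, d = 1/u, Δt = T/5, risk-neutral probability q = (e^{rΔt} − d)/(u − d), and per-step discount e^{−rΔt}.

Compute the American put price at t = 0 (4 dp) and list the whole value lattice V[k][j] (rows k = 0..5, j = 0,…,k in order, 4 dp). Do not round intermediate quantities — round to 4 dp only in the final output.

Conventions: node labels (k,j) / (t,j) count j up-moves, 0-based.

Δt=0.10180, u=1.10432, d=0.90554, q=0.50088, disc=e^(-rΔt)=0.99492
k=5 terminal: V=max(K-S,0) → 27.6088 17.6819 5.5758 0.0000 0.0000 0.0000
k=4: j=0 S=49.9386 intr=22.8914 cont=22.5216 V=22.8914[EX]; j=1 S=60.9011 intr=11.9289 cont=11.5591 V=11.9289[EX]; j=2 S=74.2700 intr=0.0000 cont=2.7689 V=2.7689[hold]; j=3 S=90.5736 intr=0.0000 cont=0.0000 V=0.0000[hold]; j=4 S=110.4562 intr=0.0000 cont=0.0000 V=0.0000[hold]
k=3: j=0 S=55.1481 intr=17.6819 cont=17.3121 V=17.6819[EX]; j=1 S=67.2542 intr=5.5758 cont=7.3035 V=7.3035[hold]; j=2 S=82.0177 intr=0.0000 cont=1.3750 V=1.3750[hold]; j=3 S=100.0221 intr=0.0000 cont=0.0000 V=0.0000[hold]
k=2: j=0 S=60.9011 intr=11.9289 cont=12.4201 V=12.4201[hold]; j=1 S=74.2700 intr=0.0000 cont=4.3120 V=4.3120[hold]; j=2 S=90.5736 intr=0.0000 cont=0.6828 V=0.6828[hold]
k=1: j=0 S=67.2542 intr=5.5758 cont=8.3164 V=8.3164[hold]; j=1 S=82.0177 intr=0.0000 cont=2.4815 V=2.4815[hold]
k=0: j=0 S=74.2700 intr=0.0000 cont=5.3664 V=5.3664[hold]

price = 5.3664
tree:
5.3664
8.3164 2.4815
12.4201 4.3120 0.6828
17.6819 7.3035 1.3750 0.0000
22.8914 11.9289 2.7689 0.0000 0.0000
27.6088 17.6819 5.5758 0.0000 0.0000 0.0000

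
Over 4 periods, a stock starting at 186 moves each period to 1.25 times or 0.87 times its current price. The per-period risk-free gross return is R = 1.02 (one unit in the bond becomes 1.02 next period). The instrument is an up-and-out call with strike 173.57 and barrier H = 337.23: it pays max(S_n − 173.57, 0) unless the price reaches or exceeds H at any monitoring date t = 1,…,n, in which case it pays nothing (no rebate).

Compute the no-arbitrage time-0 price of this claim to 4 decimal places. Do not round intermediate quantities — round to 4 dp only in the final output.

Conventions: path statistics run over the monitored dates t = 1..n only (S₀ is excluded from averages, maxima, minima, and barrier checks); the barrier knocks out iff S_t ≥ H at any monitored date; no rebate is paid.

price = 29.3842

Under the martingale measure an up-move has probability p* = 0.3947; value the claim as the probability-weighted average of per-path payoffs, discounted 4 periods at R = 1.02.
Enumerate all 2^4 = 16 price paths (U = up ×1.25, D = down ×0.87); each path with k up-moves has probability p*^k·(1−p*)^(4−k).
DDDD: M=161.8200, payoff=0.0000, prob=0.134208
UDDD: M=232.5000, payoff=0.0000, prob=0.087527
DUDD: M=202.2750, payoff=0.0000, prob=0.087527
UUDD: M=290.6250, payoff=46.4041, prob=0.057083
DDUD: M=175.9793, payoff=0.0000, prob=0.087527
UDUD: M=252.8438, payoff=46.4041, prob=0.057083
DUUD: M=252.8438, payoff=46.4041, prob=0.057083
UUUD: M=363.2812, payoff=0.0000, prob=0.037228
DDDU: M=161.8200, payoff=0.0000, prob=0.087527
UDDU: M=232.5000, payoff=46.4041, prob=0.057083
DUDU: M=219.9741, payoff=46.4041, prob=0.057083
UUDU: M=316.0547, payoff=142.4847, prob=0.037228
DDUU: M=219.9741, payoff=46.4041, prob=0.057083
UDUU: M=316.0547, payoff=142.4847, prob=0.037228
DUUU: M=316.0547, payoff=142.4847, prob=0.037228
UUUU: M=454.1016, payoff=0.0000, prob=0.024279
Price = Σ prob·payoff / R^4 = 31.806358 / 1.082432 = 29.3842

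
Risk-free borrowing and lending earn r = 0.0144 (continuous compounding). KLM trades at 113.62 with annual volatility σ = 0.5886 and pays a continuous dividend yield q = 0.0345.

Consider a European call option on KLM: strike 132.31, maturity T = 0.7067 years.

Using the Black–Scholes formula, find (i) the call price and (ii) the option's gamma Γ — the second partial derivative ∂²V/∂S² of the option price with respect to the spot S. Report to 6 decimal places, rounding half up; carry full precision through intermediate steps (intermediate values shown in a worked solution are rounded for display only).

σ√T = 0.5886·√0.7067 = 0.494809
d₁ = (ln(S/K) + (r−q+σ²/2)T) / (σ√T) = (ln(113.62/132.31) + (0.0144−0.0345+0.5886²/2)·0.7067) / 0.494809 = (-0.152288 + 0.108213) / 0.494809 = -0.089074
d₂ = d₁ − σ√T = -0.089074 − 0.494809 = -0.583883
e^{−rT} = 0.989875
e^{−qT} = 0.975914
N(d₁) = 0.464512,  N(d₂) = 0.279649
Call price V = S·e^{−qT}·N(d₁) − K·e^{−rT}·N(d₂) = 51.506575 − 36.625788 = 14.880787
φ(d₁) = (1/√(2π))·e^{−d₁²/2} = 0.397363
Γ = e^{−qT}·φ(d₁) / (S·σ·√T) = 0.006898

price = 14.880787
Γ = 0.006898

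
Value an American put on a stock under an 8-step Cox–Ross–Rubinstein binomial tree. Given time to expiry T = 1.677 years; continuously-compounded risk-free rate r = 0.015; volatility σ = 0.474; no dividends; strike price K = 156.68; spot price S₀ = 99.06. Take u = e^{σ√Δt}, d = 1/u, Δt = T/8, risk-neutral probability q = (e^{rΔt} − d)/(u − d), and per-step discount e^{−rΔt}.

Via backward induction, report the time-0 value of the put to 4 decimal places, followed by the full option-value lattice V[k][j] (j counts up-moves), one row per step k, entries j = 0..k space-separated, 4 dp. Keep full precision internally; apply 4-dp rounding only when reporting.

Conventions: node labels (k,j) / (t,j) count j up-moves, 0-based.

Δt=0.20963  u=1.24237  d=0.80491  q=0.45316  discount=0.99686
step 8 (expiry): payoffs max(K−S,0) = 139.2261 129.7402 115.0989 92.5004 57.6200 3.7828 0.0000 0.0000 0.0000
k=7: (k=7,j=0): S=21.6842, K−S=134.9958, hold=134.5039 ⇒ V=134.9958 exercise | (k=7,j=1): S=33.4692, K−S=123.2108, hold=122.7189 ⇒ V=123.2108 exercise | (k=7,j=2): S=51.6591, K−S=105.0209, hold=104.5291 ⇒ V=105.0209 exercise | (k=7,j=3): S=79.7348, K−S=76.9452, hold=76.4533 ⇒ V=76.9452 exercise | (k=7,j=4): S=123.0691, K−S=33.6109, hold=33.1190 ⇒ V=33.6109 exercise | (k=7,j=5): S=189.9548, K−S=0.0000, hold=2.0621 ⇒ V=2.0621 continue | (k=7,j=6): S=293.1915, K−S=0.0000, hold=0.0000 ⇒ V=0.0000 continue | (k=7,j=7): S=452.5355, K−S=0.0000, hold=0.0000 ⇒ V=0.0000 continue
k=6: (k=6,j=0): S=26.9398, K−S=129.7402, hold=129.2483 ⇒ V=129.7402 exercise | (k=6,j=1): S=41.5811, K−S=115.0989, hold=114.6070 ⇒ V=115.0989 exercise | (k=6,j=2): S=64.1796, K−S=92.5004, hold=92.0085 ⇒ V=92.5004 exercise | (k=6,j=3): S=99.0600, K−S=57.6200, hold=57.1281 ⇒ V=57.6200 exercise | (k=6,j=4): S=152.8972, K−S=3.7828, hold=19.2537 ⇒ V=19.2537 continue | (k=6,j=5): S=235.9939, K−S=0.0000, hold=1.1241 ⇒ V=1.1241 continue | (k=6,j=6): S=364.2521, K−S=0.0000, hold=0.0000 ⇒ V=0.0000 continue
k=5: (k=5,j=0): S=33.4692, K−S=123.2108, hold=122.7189 ⇒ V=123.2108 exercise | (k=5,j=1): S=51.6591, K−S=105.0209, hold=104.5291 ⇒ V=105.0209 exercise | (k=5,j=2): S=79.7348, K−S=76.9452, hold=76.4533 ⇒ V=76.9452 exercise | (k=5,j=3): S=123.0691, K−S=33.6109, hold=40.1078 ⇒ V=40.1078 continue | (k=5,j=4): S=189.9548, K−S=0.0000, hold=11.0035 ⇒ V=11.0035 continue | (k=5,j=5): S=293.1915, K−S=0.0000, hold=0.6128 ⇒ V=0.6128 continue
k=4: (k=4,j=0): S=41.5811, K−S=115.0989, hold=114.6070 ⇒ V=115.0989 exercise | (k=4,j=1): S=64.1796, K−S=92.5004, hold=92.0085 ⇒ V=92.5004 exercise | (k=4,j=2): S=99.0600, K−S=57.6200, hold=60.0630 ⇒ V=60.0630 continue | (k=4,j=3): S=152.8972, K−S=3.7828, hold=26.8345 ⇒ V=26.8345 continue | (k=4,j=4): S=235.9939, K−S=0.0000, hold=6.2751 ⇒ V=6.2751 continue
k=3: (k=3,j=0): S=51.6591, K−S=105.0209, hold=104.5291 ⇒ V=105.0209 exercise | (k=3,j=1): S=79.7348, K−S=76.9452, hold=77.5569 ⇒ V=77.5569 continue | (k=3,j=2): S=123.0691, K−S=33.6109, hold=44.8640 ⇒ V=44.8640 continue | (k=3,j=3): S=189.9548, K−S=0.0000, hold=17.4629 ⇒ V=17.4629 continue
k=2: (k=2,j=0): S=64.1796, K−S=92.5004, hold=92.2848 ⇒ V=92.5004 exercise | (k=2,j=1): S=99.0600, K−S=57.6200, hold=62.5449 ⇒ V=62.5449 continue | (k=2,j=2): S=152.8972, K−S=3.7828, hold=32.3452 ⇒ V=32.3452 continue
k=1: (k=1,j=0): S=79.7348, K−S=76.9452, hold=78.6781 ⇒ V=78.6781 continue | (k=1,j=1): S=123.0691, K−S=33.6109, hold=48.7063 ⇒ V=48.7063 continue
k=0: (k=0,j=0): S=99.0600, K−S=57.6200, hold=64.8919 ⇒ V=64.8919 continue

price = 64.8919
tree:
64.8919
78.6781 48.7063
92.5004 62.5449 32.3452
105.0209 77.5569 44.8640 17.4629
115.0989 92.5004 60.0630 26.8345 6.2751
123.2108 105.0209 76.9452 40.1078 11.0035 0.6128
129.7402 115.0989 92.5004 57.6200 19.2537 1.1241 0.0000
134.9958 123.2108 105.0209 76.9452 33.6109 2.0621 0.0000 0.0000
139.2261 129.7402 115.0989 92.5004 57.6200 3.7828 0.0000 0.0000 0.0000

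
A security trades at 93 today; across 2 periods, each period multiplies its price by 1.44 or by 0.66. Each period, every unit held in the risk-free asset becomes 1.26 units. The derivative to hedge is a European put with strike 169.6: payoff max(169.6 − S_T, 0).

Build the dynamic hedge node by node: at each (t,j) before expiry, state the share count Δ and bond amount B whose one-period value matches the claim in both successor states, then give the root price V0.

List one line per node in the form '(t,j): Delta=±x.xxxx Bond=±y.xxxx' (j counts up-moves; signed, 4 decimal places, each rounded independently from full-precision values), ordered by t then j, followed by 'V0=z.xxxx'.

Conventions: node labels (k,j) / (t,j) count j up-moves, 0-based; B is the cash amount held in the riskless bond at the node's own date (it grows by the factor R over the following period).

(0,0): Delta=-0.8044 Bond=97.2980
(1,0): Delta=-1.0000 Bond=134.6032
(1,1): Delta=-0.7775 Bond=118.9931
V0=22.4915

The replicating-portfolio and risk-neutral prices coincide; use p* = (1.26−0.66)/(1.44−0.66) = 0.7692 for the latter.
At maturity the claim pays: V(2,0)=129.0892, V(2,1)=81.2128, V(2,2)=0.0000
  t=1,j=0: stock 61.3800 → up 88.3872 (V=81.2128), down 40.5108 (V=129.0892). Price 73.2232; hedge Δ=-1.0000, bond B=134.6032.
  t=1,j=1: stock 133.9200 → up 192.8448 (V=0.0000), down 88.3872 (V=81.2128). Price 14.8741; hedge Δ=-0.7775, bond B=118.9931.
  t=0,j=0: stock 93.0000 → up 133.9200 (V=14.8741), down 61.3800 (V=73.2232). Price 22.4915; hedge Δ=-0.8044, bond B=97.2980.
Check: Δ(0,0)·S0 + B(0,0) = 22.4915 = V0.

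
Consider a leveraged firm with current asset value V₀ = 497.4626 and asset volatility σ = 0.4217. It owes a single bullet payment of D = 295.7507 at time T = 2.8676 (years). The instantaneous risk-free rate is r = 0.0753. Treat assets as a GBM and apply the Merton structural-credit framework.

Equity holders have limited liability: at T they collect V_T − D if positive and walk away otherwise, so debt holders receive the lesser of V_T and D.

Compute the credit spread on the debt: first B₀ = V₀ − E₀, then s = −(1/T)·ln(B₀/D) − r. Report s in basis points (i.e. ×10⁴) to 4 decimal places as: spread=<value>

spread=282.5688

Equity is a call on the firm's assets struck at D = 295.7507:
d₁ = [ln(V₀/D) + (r + σ²/2)T] / (σ√T)
   = [ln(497.4626/295.7507) + (0.0753 + 0.5·0.4217²)·2.8676] / (0.4217·√2.8676)
   = [0.520004 + 0.470904] / 0.714106 = 1.387619
d₂ = d₁ − σ√T = 1.387619 − 0.714106 = 0.673513
N(d₁) = 0.917373,  N(d₂) = 0.749689,  e^(−rT) = 0.805791
E₀ = V₀·N(d₁) − D·e^(−rT)·N(d₂)
   = 497.4626·0.917373 − 295.7507·0.805791·0.749689 = 277.697957
B₀ = V₀ − E₀ = 497.4626 − 277.697957 = 219.764643
spread = −(1/T)·ln(B₀/D) − r = −(1/2.8676)·ln(219.764643/295.7507) − 0.0753 = 0.02825688
in basis points: 0.02825688 × 10⁴ = 282.5688 bp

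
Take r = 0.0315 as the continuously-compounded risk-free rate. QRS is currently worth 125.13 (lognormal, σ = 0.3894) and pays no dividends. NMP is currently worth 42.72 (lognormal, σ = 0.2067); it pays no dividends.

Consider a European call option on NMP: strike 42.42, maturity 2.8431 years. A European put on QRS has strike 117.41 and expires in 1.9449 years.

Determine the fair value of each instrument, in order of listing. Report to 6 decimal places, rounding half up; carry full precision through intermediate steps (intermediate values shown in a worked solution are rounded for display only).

[NMP call K=42.42]
σ√T = 0.2067·√2.8431 = 0.348527
d₁ = (ln(S/K) + (r+σ²/2)T) / (σ√T) = (ln(42.72/42.42) + (0.0315+0.2067²/2)·2.8431) / 0.348527 = (0.007047 + 0.150293) / 0.348527 = 0.451444
d₂ = d₁ − σ√T = 0.451444 − 0.348527 = 0.102917
e^{−rT} = 0.914336
N(d₁) = 0.674165,  N(d₂) = 0.540986
price = S·N(d₁) − K·e^{−rT}·N(d₂) = 28.800338 − 20.982727 = 7.817611
[QRS put K=117.41]
σ√T = 0.3894·√1.9449 = 0.543056
d₁ = (ln(S/K) + (r+σ²/2)T) / (σ√T) = (ln(125.13/117.41) + (0.0315+0.3894²/2)·1.9449) / 0.543056 = (0.063681 + 0.208719) / 0.543056 = 0.501606
d₂ = d₁ − σ√T = 0.501606 − 0.543056 = -0.041450
e^{−rT} = 0.940575
N(−d₁) = 0.307972,  N(−d₂) = 0.516531
price = K·e^{−rT}·N(−d₂) − S·N(−d₁) = 57.042022 − 38.536562 = 18.505461

price(NMP call K=42.42) = 7.817611
price(QRS put K=117.41) = 18.505461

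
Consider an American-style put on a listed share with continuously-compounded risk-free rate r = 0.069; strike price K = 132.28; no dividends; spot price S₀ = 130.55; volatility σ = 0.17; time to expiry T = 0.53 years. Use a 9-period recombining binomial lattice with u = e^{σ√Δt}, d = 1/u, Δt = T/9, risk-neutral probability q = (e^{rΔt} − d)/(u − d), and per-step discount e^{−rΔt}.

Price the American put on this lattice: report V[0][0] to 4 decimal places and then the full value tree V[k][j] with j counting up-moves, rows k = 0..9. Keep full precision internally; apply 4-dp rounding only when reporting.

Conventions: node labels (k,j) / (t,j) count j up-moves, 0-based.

price = 5.6135
tree:
5.6135
8.3810 3.2891
12.1222 5.2448 1.6414
16.9273 8.1043 2.8389 0.6298
21.5892 12.0690 4.7749 1.2046 0.1429
26.0628 16.9273 7.7578 2.2598 0.3113 0.0000
30.3555 21.5892 12.0690 4.1295 0.6780 0.0000 0.0000
34.4747 26.0628 16.9273 7.2678 1.4768 0.0000 0.0000 0.0000
38.4275 30.3555 21.5892 12.0690 3.2166 0.0000 0.0000 0.0000 0.0000
42.2205 34.4747 26.0628 16.9273 7.0061 0.0000 0.0000 0.0000 0.0000 0.0000

params: Δt=0.05889 u=1.04212 d=0.95959 q=0.53902 e^(-rΔt)=0.99594
t_9 payoffs: 42.2205 34.4747 26.0628 16.9273 7.0061 0.0000 0.0000 0.0000 0.0000 0.0000
k=8: node(8,0) S=93.8525 payoff=38.4275 vs cont=37.8911 → 38.4275 [stop]  node(8,1) S=101.9245 payoff=30.3555 vs cont=29.8191 → 30.3555 [stop]  node(8,2) S=110.6908 payoff=21.5892 vs cont=21.0528 → 21.5892 [stop]  node(8,3) S=120.2110 payoff=12.0690 vs cont=11.5326 → 12.0690 [stop]  node(8,4) S=130.5500 payoff=1.7300 vs cont=3.2166 → 3.2166 [wait]  node(8,5) S=141.7782 payoff=0.0000 vs cont=0.0000 → 0.0000 [wait]  node(8,6) S=153.9722 payoff=0.0000 vs cont=0.0000 → 0.0000 [wait]  node(8,7) S=167.2149 payoff=0.0000 vs cont=0.0000 → 0.0000 [wait]  node(8,8) S=181.5966 payoff=0.0000 vs cont=0.0000 → 0.0000 [wait]
k=7: node(7,0) S=97.8053 payoff=34.4747 vs cont=33.9383 → 34.4747 [stop]  node(7,1) S=106.2172 payoff=26.0628 vs cont=25.5263 → 26.0628 [stop]  node(7,2) S=115.3527 payoff=16.9273 vs cont=16.3909 → 16.9273 [stop]  node(7,3) S=125.2739 payoff=7.0061 vs cont=7.2678 → 7.2678 [wait]  node(7,4) S=136.0483 payoff=0.0000 vs cont=1.4768 → 1.4768 [wait]  node(7,5) S=147.7495 payoff=0.0000 vs cont=0.0000 → 0.0000 [wait]  node(7,6) S=160.4570 payoff=0.0000 vs cont=0.0000 → 0.0000 [wait]  node(7,7) S=174.2575 payoff=0.0000 vs cont=0.0000 → 0.0000 [wait]
k=6: node(6,0) S=101.9245 payoff=30.3555 vs cont=29.8191 → 30.3555 [stop]  node(6,1) S=110.6908 payoff=21.5892 vs cont=21.0528 → 21.5892 [stop]  node(6,2) S=120.2110 payoff=12.0690 vs cont=11.6731 → 12.0690 [stop]  node(6,3) S=130.5500 payoff=1.7300 vs cont=4.1295 → 4.1295 [wait]  node(6,4) S=141.7782 payoff=0.0000 vs cont=0.6780 → 0.6780 [wait]  node(6,5) S=153.9722 payoff=0.0000 vs cont=0.0000 → 0.0000 [wait]  node(6,6) S=167.2149 payoff=0.0000 vs cont=0.0000 → 0.0000 [wait]
k=5: node(5,0) S=106.2172 payoff=26.0628 vs cont=25.5263 → 26.0628 [stop]  node(5,1) S=115.3527 payoff=16.9273 vs cont=16.3909 → 16.9273 [stop]  node(5,2) S=125.2739 payoff=7.0061 vs cont=7.7578 → 7.7578 [wait]  node(5,3) S=136.0483 payoff=0.0000 vs cont=2.2598 → 2.2598 [wait]  node(5,4) S=147.7495 payoff=0.0000 vs cont=0.3113 → 0.3113 [wait]  node(5,5) S=160.4570 payoff=0.0000 vs cont=0.0000 → 0.0000 [wait]
k=4: node(4,0) S=110.6908 payoff=21.5892 vs cont=21.0528 → 21.5892 [stop]  node(4,1) S=120.2110 payoff=12.0690 vs cont=11.9362 → 12.0690 [stop]  node(4,2) S=130.5500 payoff=1.7300 vs cont=4.7749 → 4.7749 [wait]  node(4,3) S=141.7782 payoff=0.0000 vs cont=1.2046 → 1.2046 [wait]  node(4,4) S=153.9722 payoff=0.0000 vs cont=0.1429 → 0.1429 [wait]
k=3: node(3,0) S=115.3527 payoff=16.9273 vs cont=16.3909 → 16.9273 [stop]  node(3,1) S=125.2739 payoff=7.0061 vs cont=8.1043 → 8.1043 [wait]  node(3,2) S=136.0483 payoff=0.0000 vs cont=2.8389 → 2.8389 [wait]  node(3,3) S=147.7495 payoff=0.0000 vs cont=0.6298 → 0.6298 [wait]
k=2: node(2,0) S=120.2110 payoff=12.0690 vs cont=12.1222 → 12.1222 [wait]  node(2,1) S=130.5500 payoff=1.7300 vs cont=5.2448 → 5.2448 [wait]  node(2,2) S=141.7782 payoff=0.0000 vs cont=1.6414 → 1.6414 [wait]
k=1: node(1,0) S=125.2739 payoff=7.0061 vs cont=8.3810 → 8.3810 [wait]  node(1,1) S=136.0483 payoff=0.0000 vs cont=3.2891 → 3.2891 [wait]
k=0: node(0,0) S=130.5500 payoff=1.7300 vs cont=5.6135 → 5.6135 [wait]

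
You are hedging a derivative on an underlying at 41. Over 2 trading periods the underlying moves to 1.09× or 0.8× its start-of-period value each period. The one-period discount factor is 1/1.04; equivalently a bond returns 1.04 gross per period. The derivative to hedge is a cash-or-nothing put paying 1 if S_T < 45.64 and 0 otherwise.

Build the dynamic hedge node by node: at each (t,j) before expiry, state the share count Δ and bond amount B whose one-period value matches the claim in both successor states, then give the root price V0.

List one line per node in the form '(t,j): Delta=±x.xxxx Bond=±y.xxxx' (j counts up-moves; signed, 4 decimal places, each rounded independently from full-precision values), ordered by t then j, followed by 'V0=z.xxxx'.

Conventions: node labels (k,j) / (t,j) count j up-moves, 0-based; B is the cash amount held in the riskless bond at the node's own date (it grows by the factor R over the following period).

(0,0): Delta=-0.0669 Bond=3.0353
(1,0): Delta=0.0000 Bond=0.9615
(1,1): Delta=-0.0772 Bond=3.6141
V0=0.2913

Under the risk-neutral measure, an up-move has probability p* = (R−d)/(u−d) = 0.8276 and values discount at R = 1.04.
Terminal payoffs: V(2,0)=1.0000, V(2,1)=1.0000, V(2,2)=0.0000
Node (1,0) S=32.8000: V=(p*·1.0000+(1−p*)·1.0000)/1.04=0.9615; Δ=(1.0000−1.0000)/(35.7520−26.2400)=0.0000; B=V−Δ·S=0.9615
Node (1,1) S=44.6900: V=(p*·0.0000+(1−p*)·1.0000)/1.04=0.1658; Δ=(0.0000−1.0000)/(48.7121−35.7520)=-0.0772; B=V−Δ·S=3.6141
Node (0,0) S=41.0000: V=(p*·0.1658+(1−p*)·0.9615)/1.04=0.2913; Δ=(0.1658−0.9615)/(44.6900−32.8000)=-0.0669; B=V−Δ·S=3.0353
Sanity check at the root: Δ(0,0)·S0 + B(0,0) reproduces V0 = 0.2913.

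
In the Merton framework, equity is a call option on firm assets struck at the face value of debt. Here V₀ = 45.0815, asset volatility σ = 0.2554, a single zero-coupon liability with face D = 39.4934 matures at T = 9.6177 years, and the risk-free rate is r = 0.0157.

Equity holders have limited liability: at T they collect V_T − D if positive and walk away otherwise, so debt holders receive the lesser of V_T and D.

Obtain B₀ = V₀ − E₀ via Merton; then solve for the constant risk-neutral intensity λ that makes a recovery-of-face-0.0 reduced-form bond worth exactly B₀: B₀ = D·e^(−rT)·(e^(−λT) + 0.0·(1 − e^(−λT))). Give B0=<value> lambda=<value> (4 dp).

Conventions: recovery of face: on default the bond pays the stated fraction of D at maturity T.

B0=26.6262 lambda=0.0253

Apply the equity-as-call identities (strike 39.4934, horizon 9.6177 years):
d₁ = [ln(V₀/D) + (r + σ²/2)T] / (σ√T)
   = [ln(45.0815/39.4934) + (0.0157 + 0.5·0.2554²)·9.6177] / (0.2554·√9.6177)
   = [0.132338 + 0.464675] / 0.792057 = 0.753751
d₂ = d₁ − σ√T = 0.753751 − 0.792057 = -0.038307
N(d₁) = 0.774501,  N(d₂) = 0.484722,  e^(−rT) = 0.859850
E₀ = V₀·N(d₁) − D·e^(−rT)·N(d₂)
   = 45.0815·0.774501 − 39.4934·0.859850·0.484722 = 18.455282
B₀ = V₀ − E₀ = 45.0815 − 18.455282 = 26.626218
e^(−λT) = (B₀·e^(rT)/D − 0)/(1 − 0) = (26.6262·1.162994/39.4934 − 0)/1 = 0.78408332
λ = −ln(0.78408332)/9.6177 = 0.025291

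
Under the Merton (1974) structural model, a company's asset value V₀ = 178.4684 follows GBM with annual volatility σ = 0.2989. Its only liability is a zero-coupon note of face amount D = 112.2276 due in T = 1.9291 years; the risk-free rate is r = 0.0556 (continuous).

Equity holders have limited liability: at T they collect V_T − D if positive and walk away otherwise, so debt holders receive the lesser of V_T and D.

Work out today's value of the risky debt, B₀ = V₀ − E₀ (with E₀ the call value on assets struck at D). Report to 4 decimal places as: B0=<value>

B0=98.6923

With assets at 178.4684 and a single debt payment of 112.2276 at 1.9291 years:
d₁ = [ln(V₀/D) + (r + σ²/2)T] / (σ√T)
   = [ln(178.4684/112.2276) + (0.0556 + 0.5·0.2989²)·1.9291] / (0.2989·√1.9291)
   = [0.463883 + 0.193432] / 0.415148 = 1.583325
d₂ = d₁ − σ√T = 1.583325 − 0.415148 = 1.168176
N(d₁) = 0.943326,  N(d₂) = 0.878632,  e^(−rT) = 0.898294
E₀ = V₀·N(d₁) − D·e^(−rT)·N(d₂)
   = 178.4684·0.943326 − 112.2276·0.898294·0.878632 = 79.776056
B₀ = V₀ − E₀ = 178.4684 − 79.776056 = 98.692344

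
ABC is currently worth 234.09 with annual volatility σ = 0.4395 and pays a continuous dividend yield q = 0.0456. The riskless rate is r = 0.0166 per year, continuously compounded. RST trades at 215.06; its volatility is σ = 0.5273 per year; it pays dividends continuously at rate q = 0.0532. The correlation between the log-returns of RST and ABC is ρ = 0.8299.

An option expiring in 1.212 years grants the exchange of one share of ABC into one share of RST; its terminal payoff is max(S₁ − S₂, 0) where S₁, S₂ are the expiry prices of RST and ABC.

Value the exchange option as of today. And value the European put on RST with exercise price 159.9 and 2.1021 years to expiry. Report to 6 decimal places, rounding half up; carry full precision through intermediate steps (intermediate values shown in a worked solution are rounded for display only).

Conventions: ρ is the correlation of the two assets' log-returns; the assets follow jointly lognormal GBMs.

exchange price = 18.408510
price(RST put K=159.9) = 34.670729

σ_eff = √(σ₁² + σ₂² − 2ρσ₁σ₂) = √(0.5273² + 0.4395² − 2·0.8299·0.5273·0.4395) = 0.294193
d₁ = (ln(S₁/S₂) + (q₂ − q₁ + σ_eff²/2)T) / (σ_eff√T) = (ln(215.06/234.09) + (0.0456 − 0.0532 + 0.043275)·1.212) / 0.323880 = -0.128291
d₂ = d₁ − σ_eff√T = -0.128291 − 0.323880 = -0.452170
N(d₁) = 0.448960,  N(d₂) = 0.325573
V = S₁·e^{−q₁T}·N(d₁) − S₂·e^{−q₂T}·N(d₂) = 90.524100 − 72.115590 = 18.408510
[vanilla: RST put K=159.9]
σ√T = 0.5273·√2.1021 = 0.764512
d₁ = (ln(S/K) + (r−q+σ²/2)T) / (σ√T) = (ln(215.06/159.9) + (0.0166−0.0532+0.5273²/2)·2.1021) / 0.764512 = (0.296368 + 0.215303) / 0.764512 = 0.669278
d₂ = d₁ − σ√T = 0.669278 − 0.764512 = -0.095234
e^{−rT} = 0.965707
e^{−qT} = 0.894195
N(−d₁) = 0.251659,  N(−d₂) = 0.537936
price = K·e^{−rT}·N(−d₂) − S·e^{−qT}·N(−d₁) = 83.066171 − 48.395442 = 34.670729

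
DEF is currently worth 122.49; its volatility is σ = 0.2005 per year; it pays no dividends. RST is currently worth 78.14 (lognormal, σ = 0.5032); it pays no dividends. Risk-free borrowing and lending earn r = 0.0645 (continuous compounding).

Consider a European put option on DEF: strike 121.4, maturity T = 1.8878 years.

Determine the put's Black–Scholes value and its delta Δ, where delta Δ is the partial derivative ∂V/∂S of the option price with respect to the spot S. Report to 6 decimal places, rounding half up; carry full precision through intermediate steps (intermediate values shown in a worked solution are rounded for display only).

σ√T = 0.2005·√1.8878 = 0.275481
d₁ = (ln(S/K) + (r+σ²/2)T) / (σ√T) = (ln(122.49/121.4) + (0.0645+0.2005²/2)·1.8878) / 0.275481 = (0.008939 + 0.159708) / 0.275481 = 0.612189
d₂ = d₁ − σ√T = 0.612189 − 0.275481 = 0.336707
e^{−rT} = 0.885358
N(−d₁) = 0.270206,  N(−d₂) = 0.368169
Put price V = K·e^{−rT}·N(−d₂) − S·N(−d₁) = 39.571693 − 33.097589 = 6.474104
Δ = −N(−d₁) = -0.270206

price = 6.474104
Δ = -0.270206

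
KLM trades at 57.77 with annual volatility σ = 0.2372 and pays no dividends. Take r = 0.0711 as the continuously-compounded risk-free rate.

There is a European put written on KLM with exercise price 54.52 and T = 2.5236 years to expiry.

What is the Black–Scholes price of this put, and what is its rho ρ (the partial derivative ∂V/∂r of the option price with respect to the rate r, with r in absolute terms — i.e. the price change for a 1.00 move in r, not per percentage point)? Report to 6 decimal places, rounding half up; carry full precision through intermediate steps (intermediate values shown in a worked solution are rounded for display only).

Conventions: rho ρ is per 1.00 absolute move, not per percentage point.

σ√T = 0.2372·√2.5236 = 0.376812
d₁ = (ln(S/K) + (r+σ²/2)T) / (σ√T) = (ln(57.77/54.52) + (0.0711+0.2372²/2)·2.5236) / 0.376812 = (0.057902 + 0.250422) / 0.376812 = 0.818242
d₂ = d₁ − σ√T = 0.818242 − 0.376812 = 0.441430
e^{−rT} = 0.835748
N(−d₁) = 0.206609,  N(−d₂) = 0.329451
Put price V = K·e^{−rT}·N(−d₂) − S·N(−d₁) = 15.011423 − 11.935826 = 3.075597
ρ = −K·T·e^{−rT}·N(−d₂) = -37.882828

price = 3.075597
ρ = -37.882828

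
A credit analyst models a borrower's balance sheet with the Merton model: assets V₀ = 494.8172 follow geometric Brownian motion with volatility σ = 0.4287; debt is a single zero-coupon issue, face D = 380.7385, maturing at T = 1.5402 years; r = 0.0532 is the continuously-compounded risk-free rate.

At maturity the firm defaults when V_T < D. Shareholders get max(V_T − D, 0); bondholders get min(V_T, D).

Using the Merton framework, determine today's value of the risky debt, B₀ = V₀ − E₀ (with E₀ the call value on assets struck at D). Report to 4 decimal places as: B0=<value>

B0=316.8182

Apply the equity-as-call identities (strike 380.7385, horizon 1.5402 years):
d₁ = [ln(V₀/D) + (r + σ²/2)T] / (σ√T)
   = [ln(494.8172/380.7385) + (0.0532 + 0.5·0.4287²)·1.5402] / (0.4287·√1.5402)
   = [0.262076 + 0.223470] / 0.532037 = 0.912617
d₂ = d₁ − σ√T = 0.912617 − 0.532037 = 0.380579
N(d₁) = 0.819278,  N(d₂) = 0.648242,  e^(−rT) = 0.921328
E₀ = V₀·N(d₁) − D·e^(−rT)·N(d₂)
   = 494.8172·0.819278 − 380.7385·0.921328·0.648242 = 177.998971
B₀ = V₀ − E₀ = 494.8172 − 177.998971 = 316.818229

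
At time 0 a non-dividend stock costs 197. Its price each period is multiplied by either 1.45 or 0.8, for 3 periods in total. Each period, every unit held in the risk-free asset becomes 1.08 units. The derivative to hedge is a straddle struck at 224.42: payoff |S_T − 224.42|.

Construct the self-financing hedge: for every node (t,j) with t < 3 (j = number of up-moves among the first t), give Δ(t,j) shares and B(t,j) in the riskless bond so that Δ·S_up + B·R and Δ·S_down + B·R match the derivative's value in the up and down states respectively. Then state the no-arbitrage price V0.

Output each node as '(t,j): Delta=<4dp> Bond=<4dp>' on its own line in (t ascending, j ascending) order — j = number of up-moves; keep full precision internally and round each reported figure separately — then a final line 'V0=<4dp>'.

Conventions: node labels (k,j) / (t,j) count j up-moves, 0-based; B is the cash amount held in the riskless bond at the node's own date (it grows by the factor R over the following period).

(0,0): Delta=0.3712 Bond=9.5612
(1,0): Delta=-0.1673 Bond=95.1920
(1,1): Delta=0.7638 Bond=-101.8181
(2,0): Delta=-1.0000 Bond=207.7963
(2,1): Delta=0.4398 Bond=-35.9279
(2,2): Delta=1.0000 Bond=-207.7963
V0=82.6888

Since d<R<u, set p* = (R−d)/(u−d) = 0.4308; price each node as the discounted p*-expectation of its children.
At maturity the claim pays: V(3,0)=123.5560, V(3,1)=41.6040, V(3,2)=106.9340, V(3,3)=376.1591
Node (2,0) S=126.0800: V=(p*·41.6040+(1−p*)·123.5560)/1.08=81.7163; Δ=(41.6040−123.5560)/(182.8160−100.8640)=-1.0000; B=V−Δ·S=207.7963
Node (2,1) S=228.5200: V=(p*·106.9340+(1−p*)·41.6040)/1.08=64.5798; Δ=(106.9340−41.6040)/(331.3540−182.8160)=0.4398; B=V−Δ·S=-35.9279
Node (2,2) S=414.1925: V=(p*·376.1591+(1−p*)·106.9340)/1.08=206.3962; Δ=(376.1591−106.9340)/(600.5791−331.3540)=1.0000; B=V−Δ·S=-207.7963
Node (1,0) S=157.6000: V=(p*·64.5798+(1−p*)·81.7163)/1.08=68.8282; Δ=(64.5798−81.7163)/(228.5200−126.0800)=-0.1673; B=V−Δ·S=95.1920
Node (1,1) S=285.6500: V=(p*·206.3962+(1−p*)·64.5798)/1.08=116.3610; Δ=(206.3962−64.5798)/(414.1925−228.5200)=0.7638; B=V−Δ·S=-101.8181
Node (0,0) S=197.0000: V=(p*·116.3610+(1−p*)·68.8282)/1.08=82.6888; Δ=(116.3610−68.8282)/(285.6500−157.6000)=0.3712; B=V−Δ·S=9.5612
Check: Δ(0,0)·S0 + B(0,0) = 82.6888 = V0.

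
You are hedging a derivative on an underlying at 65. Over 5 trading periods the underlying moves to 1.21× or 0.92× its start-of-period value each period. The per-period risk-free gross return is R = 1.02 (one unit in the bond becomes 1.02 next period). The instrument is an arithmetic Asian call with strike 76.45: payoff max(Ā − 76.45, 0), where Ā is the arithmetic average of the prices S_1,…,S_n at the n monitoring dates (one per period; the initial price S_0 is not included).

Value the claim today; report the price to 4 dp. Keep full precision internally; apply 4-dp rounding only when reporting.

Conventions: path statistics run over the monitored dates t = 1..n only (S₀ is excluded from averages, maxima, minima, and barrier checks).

price = 2.7695

Under the martingale measure an up-move has probability p* = 0.3448; value the claim as the probability-weighted average of per-path payoffs, discounted 5 periods at R = 1.02.
Enumerate all 2^5 = 32 price paths (U = up ×1.21, D = down ×0.92); each path with k up-moves has probability p*^k·(1−p*)^(5−k).
DDDDD: Ā=50.9673, payoff=0.0000, prob=0.120720
UDDDD: Ā=67.0331, payoff=0.0000, prob=0.063537
DUDDD: Ā=63.2631, payoff=0.0000, prob=0.063537
UUDDD: Ā=83.2047, payoff=6.7547, prob=0.033440
DDUDD: Ā=59.7947, payoff=0.0000, prob=0.063537
UDUDD: Ā=78.6430, payoff=2.1930, prob=0.033440
DUUDD: Ā=74.8730, payoff=0.0000, prob=0.033440
UUUDD: Ā=98.4743, payoff=22.0243, prob=0.017600
DDDUD: Ā=56.6038, payoff=0.0000, prob=0.063537
UDDUD: Ā=74.4463, payoff=0.0000, prob=0.033440
DUDUD: Ā=70.6763, payoff=0.0000, prob=0.033440
UUDUD: Ā=92.9546, payoff=16.5046, prob=0.017600
DDUUD: Ā=67.2079, payoff=0.0000, prob=0.033440
UDUUD: Ā=88.3929, payoff=11.9429, prob=0.017600
DUUUD: Ā=84.6229, payoff=8.1729, prob=0.017600
UUUUD: Ā=111.2976, payoff=34.8476, prob=0.009263
DDDDU: Ā=53.6681, payoff=0.0000, prob=0.063537
UDDDU: Ā=70.5852, payoff=0.0000, prob=0.033440
DUDDU: Ā=66.8152, payoff=0.0000, prob=0.033440
UUDDU: Ā=87.8766, payoff=11.4266, prob=0.017600
DDUDU: Ā=63.3468, payoff=0.0000, prob=0.033440
UDUDU: Ā=83.3149, payoff=6.8649, prob=0.017600
DUUDU: Ā=79.5449, payoff=3.0949, prob=0.017600
UUUDU: Ā=104.6188, payoff=28.1688, prob=0.009263
DDDUU: Ā=60.1559, payoff=0.0000, prob=0.033440
UDDUU: Ā=79.1181, payoff=2.6681, prob=0.017600
DUDUU: Ā=75.3481, payoff=0.0000, prob=0.017600
UUDUU: Ā=99.0991, payoff=22.6491, prob=0.009263
DDUUU: Ā=71.8797, payoff=0.0000, prob=0.017600
UDUUU: Ā=94.5374, payoff=18.0874, prob=0.009263
DUUUU: Ā=90.7674, payoff=14.3174, prob=0.009263
UUUUU: Ā=119.3789, payoff=42.9289, prob=0.004875
Price = Σ prob·payoff / R^5 = 3.057748 / 1.104081 = 2.7695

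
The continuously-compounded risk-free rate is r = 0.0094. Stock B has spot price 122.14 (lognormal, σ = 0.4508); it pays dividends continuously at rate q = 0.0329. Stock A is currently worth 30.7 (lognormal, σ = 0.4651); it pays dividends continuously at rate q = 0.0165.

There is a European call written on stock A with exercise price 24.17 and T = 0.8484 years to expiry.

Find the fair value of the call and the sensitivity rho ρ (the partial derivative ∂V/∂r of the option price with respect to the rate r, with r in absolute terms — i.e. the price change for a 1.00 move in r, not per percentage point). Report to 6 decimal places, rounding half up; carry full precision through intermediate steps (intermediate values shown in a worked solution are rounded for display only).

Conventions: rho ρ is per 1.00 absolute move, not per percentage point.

price = 8.399441
ρ = 12.801702

σ√T = 0.4651·√0.8484 = 0.428397
d₁ = (ln(S/K) + (r−q+σ²/2)T) / (σ√T) = (ln(30.7/24.17) + (0.0094−0.0165+0.4651²/2)·0.8484) / 0.428397 = (0.239150 + 0.085738) / 0.428397 = 0.758382
d₂ = d₁ − σ√T = 0.758382 − 0.428397 = 0.329985
e^{−rT} = 0.992057
e^{−qT} = 0.986099
N(d₁) = 0.775889,  N(d₂) = 0.629294
Call price V = S·e^{−qT}·N(d₁) − K·e^{−rT}·N(d₂) = 23.488670 − 15.089229 = 8.399441
ρ = K·T·e^{−rT}·N(d₂) = 12.801702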